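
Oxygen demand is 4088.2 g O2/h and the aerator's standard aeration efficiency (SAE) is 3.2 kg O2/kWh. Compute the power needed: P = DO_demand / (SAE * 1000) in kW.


SAE in g O2/kWh = 3.2 * 1000 = 3200 g/kWh
P = DO_demand / SAE_g = 4088.2 / 3200 = 1.27756 kW

1.27756 kW


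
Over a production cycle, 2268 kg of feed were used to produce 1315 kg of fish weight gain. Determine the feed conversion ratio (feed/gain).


FCR = feed consumed / weight gained
FCR = 2268 kg / 1315 kg = 1.72471

1.72471


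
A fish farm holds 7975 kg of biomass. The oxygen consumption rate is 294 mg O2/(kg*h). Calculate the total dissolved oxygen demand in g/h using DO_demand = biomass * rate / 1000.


Total O2 consumption (mg/h) = 7975 kg * 294 mg/(kg*h) = 2344650 mg/h
Convert to g/h: 2344650 / 1000 = 2344.65 g/h

2344.65 g/h


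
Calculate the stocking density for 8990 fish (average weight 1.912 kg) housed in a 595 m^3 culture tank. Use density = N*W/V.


Total biomass = 8990 fish * 1.912 kg = 17188.88 kg
Density = total biomass / volume = 17188.88 / 595 = 28.8889 kg/m^3

28.8889 kg/m^3


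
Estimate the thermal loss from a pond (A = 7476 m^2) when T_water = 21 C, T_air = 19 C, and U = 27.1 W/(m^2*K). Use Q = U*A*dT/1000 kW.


Temperature difference dT = 21 - 19 = 2 K
Heat loss (W) = U * A * dT = 27.1 * 7476 * 2 = 405199.2 W
Convert to kW: 405199.2 / 1000 = 405.1992 kW

405.1992 kW


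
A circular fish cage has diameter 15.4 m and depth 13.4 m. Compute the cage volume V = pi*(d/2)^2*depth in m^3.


r = d/2 = 15.4/2 = 7.7 m
Base area = pi*r^2 = pi*7.7^2 = 186.26503 m^2
Volume = 186.26503 * 13.4 = 2495.95 m^3

2495.95 m^3


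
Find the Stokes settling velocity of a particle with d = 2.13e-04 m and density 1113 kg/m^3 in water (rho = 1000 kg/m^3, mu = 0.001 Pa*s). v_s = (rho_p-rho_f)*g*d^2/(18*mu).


Density difference: rho_p - rho_f = 1113 - 1000 = 113 kg/m^3
d^2 = (2.13e-04)^2 = 4.5369e-08 m^2
Numerator = (rho_p - rho_f) * g * d^2 = 113 * 9.81 * 4.5369e-08 = 5.0292898e-05
Denominator = 18 * mu = 18 * 0.001 = 0.018
v_s = 5.0292898e-05 / 0.018 = 0.00279405 m/s
Check: Re = rho_f * v_s * d / mu = 1000 * 0.00279405 * 2.13e-04 / 0.001 = 0.595 < 1, so Stokes' law applies.

0.00279405 m/s


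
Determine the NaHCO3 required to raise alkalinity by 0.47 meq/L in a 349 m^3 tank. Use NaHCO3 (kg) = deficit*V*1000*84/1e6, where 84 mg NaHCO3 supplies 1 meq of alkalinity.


Tank volume in L = 349 m^3 * 1000 = 349000 L
Total meq required = 0.47 meq/L * 349000 L = 164030 meq
NaHCO3 mass = 164030 meq * 84 mg/meq / 1e6 = 13.7785 kg

13.7785 kg


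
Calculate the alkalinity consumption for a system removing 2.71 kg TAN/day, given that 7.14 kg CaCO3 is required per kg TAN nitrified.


Alkalinity factor: 7.14 kg CaCO3 consumed per kg TAN nitrified
alk = 2.71 kg TAN * 7.14 = 19.3494 kg CaCO3/day

19.3494 kg CaCO3/day


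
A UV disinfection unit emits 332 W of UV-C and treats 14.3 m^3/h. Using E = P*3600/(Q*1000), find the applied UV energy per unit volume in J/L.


Energy delivered per hour = 332 W * 3600 s = 1195200 J/h
Volume treated per hour = 14.3 m^3/h * 1000 = 14300 L/h
dose = 1195200 / 14300 = 83.5804 J/L

83.5804 J/L


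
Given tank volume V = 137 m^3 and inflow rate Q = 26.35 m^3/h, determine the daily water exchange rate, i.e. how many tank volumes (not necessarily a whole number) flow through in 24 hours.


Daily flow volume = 26.35 m^3/h * 24 h = 632.4 m^3/day
Exchanges = daily flow / tank volume = 632.4 / 137 = 4.61606 exchanges/day

4.61606 exchanges/day


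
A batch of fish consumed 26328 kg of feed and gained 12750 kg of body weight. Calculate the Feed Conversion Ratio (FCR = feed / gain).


FCR = feed consumed / weight gained
FCR = 26328 kg / 12750 kg = 2.06494

2.06494


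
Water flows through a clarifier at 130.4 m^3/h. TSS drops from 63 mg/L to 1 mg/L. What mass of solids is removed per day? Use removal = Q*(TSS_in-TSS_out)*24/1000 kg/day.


Concentration drop: TSS_in - TSS_out = 63 - 1 = 62 mg/L
Hourly solids removed = Q * dTSS = 130.4 m^3/h * 62 mg/L = 8084.8 g/h  (m^3/h * mg/L = g/h)
Daily solids removed = 8084.8 * 24 = 194035.2 g/day
Convert g to kg: 194035.2 / 1000 = 194.0352 kg/day

194.0352 kg/day


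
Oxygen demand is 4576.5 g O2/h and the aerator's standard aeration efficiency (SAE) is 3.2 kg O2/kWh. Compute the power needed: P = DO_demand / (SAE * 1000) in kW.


SAE in g O2/kWh = 3.2 * 1000 = 3200 g/kWh
P = DO_demand / SAE_g = 4576.5 / 3200 = 1.43016 kW

1.43016 kW


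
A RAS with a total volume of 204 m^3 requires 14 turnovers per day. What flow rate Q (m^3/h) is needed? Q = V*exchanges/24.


Daily recirculation volume = 204 m^3 * 14 = 2856 m^3/day
Flow rate Q = daily volume / 24 h = 2856 / 24 = 119 m^3/h

119 m^3/h


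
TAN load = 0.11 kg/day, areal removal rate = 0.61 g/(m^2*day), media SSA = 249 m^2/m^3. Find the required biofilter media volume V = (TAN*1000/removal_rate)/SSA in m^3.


A = 0.11*1000 / 0.61 = 180.32787 m^2
V = 180.32787 / 249 = 0.724208

0.724208 m^3


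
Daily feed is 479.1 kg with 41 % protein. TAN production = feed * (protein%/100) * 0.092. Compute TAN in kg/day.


Protein in feed = 479.1 * 41/100 = 196.431 kg/day
TAN = protein * 0.092 = 196.431 * 0.092 = 18.071652 kg/day

18.071652 kg/day


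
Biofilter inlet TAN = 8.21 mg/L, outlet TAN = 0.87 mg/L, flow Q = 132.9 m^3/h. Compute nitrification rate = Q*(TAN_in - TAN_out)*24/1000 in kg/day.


Concentration drop: TAN_in - TAN_out = 8.21 - 0.87 = 7.34 mg/L
Hourly TAN removed = Q * dTAN = 132.9 m^3/h * 7.34 mg/L = 975.486 g/h  (m^3/h * mg/L = g/h)
Daily TAN removed = 975.486 * 24 = 23411.664 g/day
Convert to kg/day: 23411.664 / 1000 = 23.411664 kg/day

23.411664 kg/day


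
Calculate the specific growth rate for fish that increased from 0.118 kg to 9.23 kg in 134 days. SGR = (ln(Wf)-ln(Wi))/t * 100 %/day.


ln(W_f) = ln(9.23) = 2.222459
ln(W_i) = ln(0.118) = -2.1370707
ln(W_f) - ln(W_i) = 2.222459 - -2.1370707 = 4.3595297
SGR = 4.3595297 / 134 * 100 = 3.25338 %/day

3.25338 %/day


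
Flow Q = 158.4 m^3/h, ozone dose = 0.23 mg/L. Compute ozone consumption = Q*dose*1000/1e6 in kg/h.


O3 demand (mg/h) = Q * dose * 1000 = 158.4 * 0.23 * 1000 = 36432 mg/h
Convert mg to kg: 36432 / 1e6 = 0.036432 kg/h

0.036432 kg/h


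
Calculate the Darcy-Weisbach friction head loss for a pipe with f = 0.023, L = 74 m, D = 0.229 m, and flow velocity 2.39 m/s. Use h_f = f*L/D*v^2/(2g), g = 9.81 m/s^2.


v^2 = 2.39^2 = 5.7121 m^2/s^2
L/D = 74/0.229 = 323.1441
h_f = f*(L/D)*v^2/(2g) = 0.023 * 323.1441 * 5.7121 / 19.62 = 2.16382 m

2.16382 m


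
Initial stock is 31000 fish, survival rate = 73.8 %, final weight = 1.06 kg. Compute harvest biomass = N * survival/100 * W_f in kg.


Survivors = 31000 * 73.8/100 = 22878 fish
Harvest biomass = survivors * W_f = 22878 * 1.06 = 24250.68 kg

24250.68 kg


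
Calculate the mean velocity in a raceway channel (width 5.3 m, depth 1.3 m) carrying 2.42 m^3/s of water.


Cross-sectional area = W * d = 5.3 * 1.3 = 6.89 m^2
Velocity = Q / A = 2.42 / 6.89 = 0.351234 m/s

0.351234 m/s


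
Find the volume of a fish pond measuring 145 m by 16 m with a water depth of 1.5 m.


Base area = L * W = 145 * 16 = 2320 m^2
Volume = area * depth = 2320 * 1.5 = 3480 m^3

3480 m^3


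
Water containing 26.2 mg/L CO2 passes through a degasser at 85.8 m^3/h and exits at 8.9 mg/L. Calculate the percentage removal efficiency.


CO2_out / CO2_in = 8.9 / 26.2 = 0.33969466
Fraction remaining = 0.33969466
efficiency = (1 - 0.33969466) * 100 = 66.0305 %

66.0305 %


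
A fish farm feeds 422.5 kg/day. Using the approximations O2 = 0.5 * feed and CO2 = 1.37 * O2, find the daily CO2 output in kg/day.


O2 = 422.5 * 0.5 = 211.25
CO2 = 211.25 * 1.37 = 289.4125

289.4125 kg/day


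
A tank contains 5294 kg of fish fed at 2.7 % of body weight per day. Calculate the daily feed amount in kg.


Feeding rate fraction = 2.7% / 100 = 0.027
Daily feed = 5294 kg * 0.027 = 142.938 kg/day

142.938 kg/day


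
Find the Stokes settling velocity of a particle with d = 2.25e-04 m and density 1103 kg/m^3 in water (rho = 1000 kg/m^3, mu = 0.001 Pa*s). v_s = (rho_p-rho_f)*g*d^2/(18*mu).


Density difference: rho_p - rho_f = 1103 - 1000 = 103 kg/m^3
d^2 = (2.25e-04)^2 = 5.0625e-08 m^2
Numerator = (rho_p - rho_f) * g * d^2 = 103 * 9.81 * 5.0625e-08 = 5.1153019e-05
Denominator = 18 * mu = 18 * 0.001 = 0.018
v_s = 5.1153019e-05 / 0.018 = 0.00284183 m/s
Check: Re = rho_f * v_s * d / mu = 1000 * 0.00284183 * 2.25e-04 / 0.001 = 0.639 < 1, so Stokes' law applies.

0.00284183 m/s


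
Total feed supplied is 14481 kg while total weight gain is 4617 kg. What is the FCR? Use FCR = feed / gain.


FCR = feed consumed / weight gained
FCR = 14481 kg / 4617 kg = 3.13645

3.13645


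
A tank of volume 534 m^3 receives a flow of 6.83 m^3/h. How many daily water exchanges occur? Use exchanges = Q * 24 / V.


Daily flow volume = 6.83 m^3/h * 24 h = 163.92 m^3/day
Exchanges = daily flow / tank volume = 163.92 / 534 = 0.306966 exchanges/day

0.306966 exchanges/day


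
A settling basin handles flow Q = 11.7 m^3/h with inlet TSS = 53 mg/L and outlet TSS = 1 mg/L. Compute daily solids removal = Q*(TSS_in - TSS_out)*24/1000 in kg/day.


Concentration drop: TSS_in - TSS_out = 53 - 1 = 52 mg/L
Hourly solids removed = Q * dTSS = 11.7 m^3/h * 52 mg/L = 608.4 g/h  (m^3/h * mg/L = g/h)
Daily solids removed = 608.4 * 24 = 14601.6 g/day
Convert g to kg: 14601.6 / 1000 = 14.6016 kg/day

14.6016 kg/day


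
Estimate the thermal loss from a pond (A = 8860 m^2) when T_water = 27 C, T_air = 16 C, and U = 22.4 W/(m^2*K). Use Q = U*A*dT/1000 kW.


Temperature difference dT = 27 - 16 = 11 K
Heat loss (W) = U * A * dT = 22.4 * 8860 * 11 = 2183104 W
Convert to kW: 2183104 / 1000 = 2183.104 kW

2183.104 kW


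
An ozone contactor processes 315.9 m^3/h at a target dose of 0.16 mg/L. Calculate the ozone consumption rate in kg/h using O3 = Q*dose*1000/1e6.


O3 demand (mg/h) = Q * dose * 1000 = 315.9 * 0.16 * 1000 = 50544 mg/h
Convert mg to kg: 50544 / 1e6 = 0.050544 kg/h

0.050544 kg/h


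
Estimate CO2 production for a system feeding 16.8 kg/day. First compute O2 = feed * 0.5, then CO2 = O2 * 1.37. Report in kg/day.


O2 = 16.8 * 0.5 = 8.4
CO2 = 8.4 * 1.37 = 11.508

11.508 kg/day


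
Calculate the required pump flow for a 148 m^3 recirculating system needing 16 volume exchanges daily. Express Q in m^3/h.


Daily recirculation volume = 148 m^3 * 16 = 2368 m^3/day
Flow rate Q = daily volume / 24 h = 2368 / 24 = 98.6667 m^3/h

98.6667 m^3/h


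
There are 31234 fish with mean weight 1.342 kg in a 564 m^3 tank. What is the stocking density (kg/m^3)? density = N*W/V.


Total biomass = 31234 fish * 1.342 kg = 41916.028 kg
Density = total biomass / volume = 41916.028 / 564 = 74.3192 kg/m^3

74.3192 kg/m^3


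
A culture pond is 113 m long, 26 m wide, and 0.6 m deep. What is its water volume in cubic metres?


Base area = L * W = 113 * 26 = 2938 m^2
Volume = area * depth = 2938 * 0.6 = 1762.8 m^3

1762.8 m^3


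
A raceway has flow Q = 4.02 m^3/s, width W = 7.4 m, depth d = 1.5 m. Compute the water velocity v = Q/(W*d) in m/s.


Cross-sectional area = W * d = 7.4 * 1.5 = 11.1 m^2
Velocity = Q / A = 4.02 / 11.1 = 0.362162 m/s

0.362162 m/s


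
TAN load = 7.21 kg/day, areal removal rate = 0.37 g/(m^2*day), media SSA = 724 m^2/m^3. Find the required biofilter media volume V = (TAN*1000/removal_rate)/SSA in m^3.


A = 7.21*1000 / 0.37 = 19486.486 m^2
V = 19486.486 / 724 = 26.915

26.915 m^3


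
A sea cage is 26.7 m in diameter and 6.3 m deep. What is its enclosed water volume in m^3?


r = d/2 = 26.7/2 = 13.35 m
Base area = pi*r^2 = pi*13.35^2 = 559.9025 m^2
Volume = 559.9025 * 6.3 = 3527.39 m^3

3527.39 m^3


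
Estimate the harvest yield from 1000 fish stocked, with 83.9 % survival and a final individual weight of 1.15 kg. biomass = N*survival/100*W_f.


Survivors = 1000 * 83.9/100 = 839 fish
Harvest biomass = survivors * W_f = 839 * 1.15 = 964.85 kg

964.85 kg


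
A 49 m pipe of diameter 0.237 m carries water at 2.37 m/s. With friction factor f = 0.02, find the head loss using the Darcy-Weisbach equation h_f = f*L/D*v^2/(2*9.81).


v^2 = 2.37^2 = 5.6169 m^2/s^2
L/D = 49/0.237 = 206.75105
h_f = f*(L/D)*v^2/(2g) = 0.02 * 206.75105 * 5.6169 / 19.62 = 1.18379 m

1.18379 m


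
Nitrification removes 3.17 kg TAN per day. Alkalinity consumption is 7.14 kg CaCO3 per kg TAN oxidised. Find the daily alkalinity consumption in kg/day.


Alkalinity factor: 7.14 kg CaCO3 consumed per kg TAN nitrified
alk = 3.17 kg TAN * 7.14 = 22.6338 kg CaCO3/day

22.6338 kg CaCO3/day


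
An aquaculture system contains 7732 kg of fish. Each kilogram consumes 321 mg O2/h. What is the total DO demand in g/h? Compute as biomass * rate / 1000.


Total O2 consumption (mg/h) = 7732 kg * 321 mg/(kg*h) = 2481972 mg/h
Convert to g/h: 2481972 / 1000 = 2481.972 g/h

2481.972 g/h


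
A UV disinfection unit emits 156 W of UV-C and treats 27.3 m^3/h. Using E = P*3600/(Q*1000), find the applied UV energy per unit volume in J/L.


Energy delivered per hour = 156 W * 3600 s = 561600 J/h
Volume treated per hour = 27.3 m^3/h * 1000 = 27300 L/h
dose = 561600 / 27300 = 20.5714 J/L

20.5714 J/L


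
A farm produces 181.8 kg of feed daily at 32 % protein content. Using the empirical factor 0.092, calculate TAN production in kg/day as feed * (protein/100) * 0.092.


Protein in feed = 181.8 * 32/100 = 58.176 kg/day
TAN = protein * 0.092 = 58.176 * 0.092 = 5.352192 kg/day

5.352192 kg/day


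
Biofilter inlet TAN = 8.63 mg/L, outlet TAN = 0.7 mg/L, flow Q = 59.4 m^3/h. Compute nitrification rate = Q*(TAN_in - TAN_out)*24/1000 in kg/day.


Concentration drop: TAN_in - TAN_out = 8.63 - 0.7 = 7.93 mg/L
Hourly TAN removed = Q * dTAN = 59.4 m^3/h * 7.93 mg/L = 471.042 g/h  (m^3/h * mg/L = g/h)
Daily TAN removed = 471.042 * 24 = 11305.008 g/day
Convert to kg/day: 11305.008 / 1000 = 11.305008 kg/day

11.305008 kg/day


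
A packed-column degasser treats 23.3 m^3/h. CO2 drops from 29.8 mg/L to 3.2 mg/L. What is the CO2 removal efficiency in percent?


CO2_out / CO2_in = 3.2 / 29.8 = 0.10738255
Fraction remaining = 0.10738255
efficiency = (1 - 0.10738255) * 100 = 89.2617 %

89.2617 %


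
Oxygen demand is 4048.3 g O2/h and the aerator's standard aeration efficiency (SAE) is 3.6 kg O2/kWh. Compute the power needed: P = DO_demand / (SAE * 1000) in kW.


SAE in g O2/kWh = 3.6 * 1000 = 3600 g/kWh
P = DO_demand / SAE_g = 4048.3 / 3600 = 1.12453 kW

1.12453 kW


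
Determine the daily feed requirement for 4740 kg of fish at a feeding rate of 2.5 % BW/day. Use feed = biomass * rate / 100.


Feeding rate fraction = 2.5% / 100 = 0.025
Daily feed = 4740 kg * 0.025 = 118.5 kg/day

118.5 kg/day


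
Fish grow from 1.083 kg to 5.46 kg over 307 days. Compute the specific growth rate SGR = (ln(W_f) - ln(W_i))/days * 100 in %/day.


ln(W_f) = ln(5.46) = 1.6974488
ln(W_i) = ln(1.083) = 0.079734968
ln(W_f) - ln(W_i) = 1.6974488 - 0.079734968 = 1.6177138
SGR = 1.6177138 / 307 * 100 = 0.526943 %/day

0.526943 %/day


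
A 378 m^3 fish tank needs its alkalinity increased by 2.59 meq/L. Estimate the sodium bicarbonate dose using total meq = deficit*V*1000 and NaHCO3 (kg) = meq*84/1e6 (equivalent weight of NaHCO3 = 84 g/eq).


Tank volume in L = 378 m^3 * 1000 = 378000 L
Total meq required = 2.59 meq/L * 378000 L = 979020 meq
NaHCO3 mass = 979020 meq * 84 mg/meq / 1e6 = 82.2377 kg

82.2377 kg


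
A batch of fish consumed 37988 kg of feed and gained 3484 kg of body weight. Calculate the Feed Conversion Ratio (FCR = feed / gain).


FCR = feed consumed / weight gained
FCR = 37988 kg / 3484 kg = 10.9036

10.9036


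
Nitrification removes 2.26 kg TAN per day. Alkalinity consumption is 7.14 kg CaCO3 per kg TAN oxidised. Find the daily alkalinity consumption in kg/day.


Alkalinity factor: 7.14 kg CaCO3 consumed per kg TAN nitrified
alk = 2.26 kg TAN * 7.14 = 16.1364 kg CaCO3/day

16.1364 kg CaCO3/day


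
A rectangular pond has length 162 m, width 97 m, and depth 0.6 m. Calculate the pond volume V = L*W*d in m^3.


Base area = L * W = 162 * 97 = 15714 m^2
Volume = area * depth = 15714 * 0.6 = 9428.4 m^3

9428.4 m^3


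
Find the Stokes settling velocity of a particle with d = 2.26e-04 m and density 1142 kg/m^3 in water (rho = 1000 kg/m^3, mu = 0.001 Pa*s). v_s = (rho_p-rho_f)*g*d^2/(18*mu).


Density difference: rho_p - rho_f = 1142 - 1000 = 142 kg/m^3
d^2 = (2.26e-04)^2 = 5.1076e-08 m^2
Numerator = (rho_p - rho_f) * g * d^2 = 142 * 9.81 * 5.1076e-08 = 7.114989e-05
Denominator = 18 * mu = 18 * 0.001 = 0.018
v_s = 7.114989e-05 / 0.018 = 0.00395277 m/s
Check: Re = rho_f * v_s * d / mu = 1000 * 0.00395277 * 2.26e-04 / 0.001 = 0.893 < 1, so Stokes' law applies.

0.00395277 m/s


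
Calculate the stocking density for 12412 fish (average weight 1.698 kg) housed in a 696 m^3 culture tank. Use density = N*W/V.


Total biomass = 12412 fish * 1.698 kg = 21075.576 kg
Density = total biomass / volume = 21075.576 / 696 = 30.281 kg/m^3

30.281 kg/m^3


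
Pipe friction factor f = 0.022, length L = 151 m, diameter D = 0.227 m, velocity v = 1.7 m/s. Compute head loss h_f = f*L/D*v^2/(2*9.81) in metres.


v^2 = 1.7^2 = 2.89 m^2/s^2
L/D = 151/0.227 = 665.19824
h_f = f*(L/D)*v^2/(2g) = 0.022 * 665.19824 * 2.89 / 19.62 = 2.15562 m

2.15562 m


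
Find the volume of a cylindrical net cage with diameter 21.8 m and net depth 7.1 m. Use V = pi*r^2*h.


r = d/2 = 21.8/2 = 10.9 m
Base area = pi*r^2 = pi*10.9^2 = 373.25262 m^2
Volume = 373.25262 * 7.1 = 2650.09 m^3

2650.09 m^3


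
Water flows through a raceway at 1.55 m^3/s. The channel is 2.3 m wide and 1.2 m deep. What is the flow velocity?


Cross-sectional area = W * d = 2.3 * 1.2 = 2.76 m^2
Velocity = Q / A = 1.55 / 2.76 = 0.561594 m/s

0.561594 m/s


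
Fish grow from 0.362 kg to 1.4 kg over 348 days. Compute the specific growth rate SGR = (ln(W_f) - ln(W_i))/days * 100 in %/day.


ln(W_f) = ln(1.4) = 0.33647224
ln(W_i) = ln(0.362) = -1.0161111
ln(W_f) - ln(W_i) = 0.33647224 - -1.0161111 = 1.3525833
SGR = 1.3525833 / 348 * 100 = 0.388673 %/day

0.388673 %/day


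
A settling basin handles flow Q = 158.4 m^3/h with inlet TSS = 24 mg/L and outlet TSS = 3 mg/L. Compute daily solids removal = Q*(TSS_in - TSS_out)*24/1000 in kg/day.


Concentration drop: TSS_in - TSS_out = 24 - 3 = 21 mg/L
Hourly solids removed = Q * dTSS = 158.4 m^3/h * 21 mg/L = 3326.4 g/h  (m^3/h * mg/L = g/h)
Daily solids removed = 3326.4 * 24 = 79833.6 g/day
Convert g to kg: 79833.6 / 1000 = 79.8336 kg/day

79.8336 kg/day


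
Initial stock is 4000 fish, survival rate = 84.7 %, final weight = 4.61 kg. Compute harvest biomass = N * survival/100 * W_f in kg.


Survivors = 4000 * 84.7/100 = 3388 fish
Harvest biomass = survivors * W_f = 3388 * 4.61 = 15618.68 kg

15618.68 kg


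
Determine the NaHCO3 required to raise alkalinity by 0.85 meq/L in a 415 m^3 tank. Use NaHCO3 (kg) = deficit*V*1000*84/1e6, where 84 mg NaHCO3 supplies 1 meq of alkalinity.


Tank volume in L = 415 m^3 * 1000 = 415000 L
Total meq required = 0.85 meq/L * 415000 L = 352750 meq
NaHCO3 mass = 352750 meq * 84 mg/meq / 1e6 = 29.631 kg

29.631 kg


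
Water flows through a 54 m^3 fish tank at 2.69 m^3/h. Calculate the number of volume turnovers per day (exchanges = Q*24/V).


Daily flow volume = 2.69 m^3/h * 24 h = 64.56 m^3/day
Exchanges = daily flow / tank volume = 64.56 / 54 = 1.19556 exchanges/day

1.19556 exchanges/day


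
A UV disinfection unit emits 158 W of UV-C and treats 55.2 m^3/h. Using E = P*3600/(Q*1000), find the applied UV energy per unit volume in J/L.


Energy delivered per hour = 158 W * 3600 s = 568800 J/h
Volume treated per hour = 55.2 m^3/h * 1000 = 55200 L/h
dose = 568800 / 55200 = 10.3043 J/L

10.3043 J/L


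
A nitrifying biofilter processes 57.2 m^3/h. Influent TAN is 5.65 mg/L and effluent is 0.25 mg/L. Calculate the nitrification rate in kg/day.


Concentration drop: TAN_in - TAN_out = 5.65 - 0.25 = 5.4 mg/L
Hourly TAN removed = Q * dTAN = 57.2 m^3/h * 5.4 mg/L = 308.88 g/h  (m^3/h * mg/L = g/h)
Daily TAN removed = 308.88 * 24 = 7413.12 g/day
Convert to kg/day: 7413.12 / 1000 = 7.41312 kg/day

7.41312 kg/day


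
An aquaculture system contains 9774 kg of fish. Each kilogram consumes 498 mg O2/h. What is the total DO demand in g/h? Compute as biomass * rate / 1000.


Total O2 consumption (mg/h) = 9774 kg * 498 mg/(kg*h) = 4867452 mg/h
Convert to g/h: 4867452 / 1000 = 4867.452 g/h

4867.452 g/h


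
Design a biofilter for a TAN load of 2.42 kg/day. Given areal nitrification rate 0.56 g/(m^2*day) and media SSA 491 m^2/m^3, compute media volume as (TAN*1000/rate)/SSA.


A = 2.42*1000 / 0.56 = 4321.4286 m^2
V = 4321.4286 / 491 = 8.80128

8.80128 m^3


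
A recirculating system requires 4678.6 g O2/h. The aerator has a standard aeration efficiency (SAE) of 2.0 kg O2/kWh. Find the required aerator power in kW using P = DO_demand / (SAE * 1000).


SAE in g O2/kWh = 2.0 * 1000 = 2000 g/kWh
P = DO_demand / SAE_g = 4678.6 / 2000 = 2.3393 kW

2.3393 kW


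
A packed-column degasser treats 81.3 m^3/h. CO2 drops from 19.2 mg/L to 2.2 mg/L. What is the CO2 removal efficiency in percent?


CO2_out / CO2_in = 2.2 / 19.2 = 0.11458333
Fraction remaining = 0.11458333
efficiency = (1 - 0.11458333) * 100 = 88.5417 %

88.5417 %


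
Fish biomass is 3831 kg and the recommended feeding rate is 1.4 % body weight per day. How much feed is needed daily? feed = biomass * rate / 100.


Feeding rate fraction = 1.4% / 100 = 0.014
Daily feed = 3831 kg * 0.014 = 53.634 kg/day

53.634 kg/day


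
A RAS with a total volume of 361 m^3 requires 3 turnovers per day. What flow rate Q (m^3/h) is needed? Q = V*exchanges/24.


Daily recirculation volume = 361 m^3 * 3 = 1083 m^3/day
Flow rate Q = daily volume / 24 h = 1083 / 24 = 45.125 m^3/h

45.125 m^3/h


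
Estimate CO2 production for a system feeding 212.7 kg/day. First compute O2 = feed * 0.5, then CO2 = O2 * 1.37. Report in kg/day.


O2 = 212.7 * 0.5 = 106.35
CO2 = 106.35 * 1.37 = 145.6995

145.6995 kg/day


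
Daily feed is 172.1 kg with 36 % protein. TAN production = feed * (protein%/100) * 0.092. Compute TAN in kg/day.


Protein in feed = 172.1 * 36/100 = 61.956 kg/day
TAN = protein * 0.092 = 61.956 * 0.092 = 5.699952 kg/day

5.699952 kg/day


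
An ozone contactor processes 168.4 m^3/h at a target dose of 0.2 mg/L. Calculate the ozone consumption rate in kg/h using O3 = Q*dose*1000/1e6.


O3 demand (mg/h) = Q * dose * 1000 = 168.4 * 0.2 * 1000 = 33680 mg/h
Convert mg to kg: 33680 / 1e6 = 0.03368 kg/h

0.03368 kg/h


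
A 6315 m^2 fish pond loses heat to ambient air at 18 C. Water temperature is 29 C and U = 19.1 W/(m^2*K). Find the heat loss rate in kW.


Temperature difference dT = 29 - 18 = 11 K
Heat loss (W) = U * A * dT = 19.1 * 6315 * 11 = 1326781.5 W
Convert to kW: 1326781.5 / 1000 = 1326.7815 kW

1326.7815 kW


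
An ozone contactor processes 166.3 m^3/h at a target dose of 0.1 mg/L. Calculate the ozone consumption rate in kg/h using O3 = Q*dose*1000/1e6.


O3 demand (mg/h) = Q * dose * 1000 = 166.3 * 0.1 * 1000 = 16630 mg/h
Convert mg to kg: 16630 / 1e6 = 0.01663 kg/h

0.01663 kg/h


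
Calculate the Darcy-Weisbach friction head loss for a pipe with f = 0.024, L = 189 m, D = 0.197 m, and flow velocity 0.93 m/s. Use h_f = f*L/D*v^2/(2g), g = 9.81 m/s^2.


v^2 = 0.93^2 = 0.8649 m^2/s^2
L/D = 189/0.197 = 959.39086
h_f = f*(L/D)*v^2/(2g) = 0.024 * 959.39086 * 0.8649 / 19.62 = 1.01502 m

1.01502 m


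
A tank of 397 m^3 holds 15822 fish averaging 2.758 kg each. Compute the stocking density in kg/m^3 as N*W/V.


Total biomass = 15822 fish * 2.758 kg = 43637.076 kg
Density = total biomass / volume = 43637.076 / 397 = 109.917 kg/m^3

109.917 kg/m^3


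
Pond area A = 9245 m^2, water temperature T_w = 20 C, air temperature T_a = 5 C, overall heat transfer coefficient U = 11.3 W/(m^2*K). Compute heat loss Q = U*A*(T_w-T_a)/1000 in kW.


Temperature difference dT = 20 - 5 = 15 K
Heat loss (W) = U * A * dT = 11.3 * 9245 * 15 = 1567027.5 W
Convert to kW: 1567027.5 / 1000 = 1567.0275 kW

1567.0275 kW


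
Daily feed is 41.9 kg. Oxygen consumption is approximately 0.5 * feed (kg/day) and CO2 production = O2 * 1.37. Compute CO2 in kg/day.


O2 = 41.9 * 0.5 = 20.95
CO2 = 20.95 * 1.37 = 28.7015

28.7015 kg/day


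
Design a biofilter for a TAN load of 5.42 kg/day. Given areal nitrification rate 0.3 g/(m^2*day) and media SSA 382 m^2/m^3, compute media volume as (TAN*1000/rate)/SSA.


A = 5.42*1000 / 0.3 = 18066.667 m^2
V = 18066.667 / 382 = 47.2949

47.2949 m^3


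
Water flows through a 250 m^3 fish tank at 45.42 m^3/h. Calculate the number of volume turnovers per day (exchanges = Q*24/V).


Daily flow volume = 45.42 m^3/h * 24 h = 1090.08 m^3/day
Exchanges = daily flow / tank volume = 1090.08 / 250 = 4.36032 exchanges/day

4.36032 exchanges/day


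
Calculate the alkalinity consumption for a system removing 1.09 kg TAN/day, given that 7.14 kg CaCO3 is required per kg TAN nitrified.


Alkalinity factor: 7.14 kg CaCO3 consumed per kg TAN nitrified
alk = 1.09 kg TAN * 7.14 = 7.7826 kg CaCO3/day

7.7826 kg CaCO3/day


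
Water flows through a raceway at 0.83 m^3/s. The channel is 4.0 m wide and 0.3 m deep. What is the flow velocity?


Cross-sectional area = W * d = 4.0 * 0.3 = 1.2 m^2
Velocity = Q / A = 0.83 / 1.2 = 0.691667 m/s

0.691667 m/s


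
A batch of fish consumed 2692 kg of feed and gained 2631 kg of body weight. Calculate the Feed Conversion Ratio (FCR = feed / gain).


FCR = feed consumed / weight gained
FCR = 2692 kg / 2631 kg = 1.02319

1.02319


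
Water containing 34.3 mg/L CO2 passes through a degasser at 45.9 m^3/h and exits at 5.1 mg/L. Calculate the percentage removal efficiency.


CO2_out / CO2_in = 5.1 / 34.3 = 0.14868805
Fraction remaining = 0.14868805
efficiency = (1 - 0.14868805) * 100 = 85.1312 %

85.1312 %


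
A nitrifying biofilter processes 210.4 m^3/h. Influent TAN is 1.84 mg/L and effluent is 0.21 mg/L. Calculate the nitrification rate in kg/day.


Concentration drop: TAN_in - TAN_out = 1.84 - 0.21 = 1.63 mg/L
Hourly TAN removed = Q * dTAN = 210.4 m^3/h * 1.63 mg/L = 342.952 g/h  (m^3/h * mg/L = g/h)
Daily TAN removed = 342.952 * 24 = 8230.848 g/day
Convert to kg/day: 8230.848 / 1000 = 8.230848 kg/day

8.230848 kg/day


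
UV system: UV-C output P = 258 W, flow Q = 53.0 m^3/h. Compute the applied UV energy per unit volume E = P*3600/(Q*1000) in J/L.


Energy delivered per hour = 258 W * 3600 s = 928800 J/h
Volume treated per hour = 53.0 m^3/h * 1000 = 53000 L/h
dose = 928800 / 53000 = 17.5245 J/L

17.5245 J/L


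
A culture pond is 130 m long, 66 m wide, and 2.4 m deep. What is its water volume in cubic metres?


Base area = L * W = 130 * 66 = 8580 m^2
Volume = area * depth = 8580 * 2.4 = 20592 m^3

20592 m^3


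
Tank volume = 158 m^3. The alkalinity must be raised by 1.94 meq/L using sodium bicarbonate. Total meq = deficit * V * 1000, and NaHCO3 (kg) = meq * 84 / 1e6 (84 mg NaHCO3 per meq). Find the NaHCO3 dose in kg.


Tank volume in L = 158 m^3 * 1000 = 158000 L
Total meq required = 1.94 meq/L * 158000 L = 306520 meq
NaHCO3 mass = 306520 meq * 84 mg/meq / 1e6 = 25.7477 kg

25.7477 kg


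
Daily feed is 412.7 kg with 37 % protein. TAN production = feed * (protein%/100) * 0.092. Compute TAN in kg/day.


Protein in feed = 412.7 * 37/100 = 152.699 kg/day
TAN = protein * 0.092 = 152.699 * 0.092 = 14.048308 kg/day

14.048308 kg/day


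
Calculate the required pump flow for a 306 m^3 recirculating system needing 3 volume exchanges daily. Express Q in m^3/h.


Daily recirculation volume = 306 m^3 * 3 = 918 m^3/day
Flow rate Q = daily volume / 24 h = 918 / 24 = 38.25 m^3/h

38.25 m^3/h


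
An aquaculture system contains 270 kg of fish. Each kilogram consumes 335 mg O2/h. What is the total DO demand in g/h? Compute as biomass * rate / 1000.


Total O2 consumption (mg/h) = 270 kg * 335 mg/(kg*h) = 90450 mg/h
Convert to g/h: 90450 / 1000 = 90.45 g/h

90.45 g/h


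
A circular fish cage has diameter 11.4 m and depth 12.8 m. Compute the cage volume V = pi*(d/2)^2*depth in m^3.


r = d/2 = 11.4/2 = 5.7 m
Base area = pi*r^2 = pi*5.7^2 = 102.07035 m^2
Volume = 102.07035 * 12.8 = 1306.5 m^3

1306.5 m^3


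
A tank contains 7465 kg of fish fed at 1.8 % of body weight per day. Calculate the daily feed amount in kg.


Feeding rate fraction = 1.8% / 100 = 0.018
Daily feed = 7465 kg * 0.018 = 134.37 kg/day

134.37 kg/day


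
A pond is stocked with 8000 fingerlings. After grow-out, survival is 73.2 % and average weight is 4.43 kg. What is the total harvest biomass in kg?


Survivors = 8000 * 73.2/100 = 5856 fish
Harvest biomass = survivors * W_f = 5856 * 4.43 = 25942.08 kg

25942.08 kg


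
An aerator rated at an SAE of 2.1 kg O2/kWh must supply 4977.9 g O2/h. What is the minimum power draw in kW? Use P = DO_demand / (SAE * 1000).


SAE in g O2/kWh = 2.1 * 1000 = 2100 g/kWh
P = DO_demand / SAE_g = 4977.9 / 2100 = 2.37043 kW

2.37043 kW


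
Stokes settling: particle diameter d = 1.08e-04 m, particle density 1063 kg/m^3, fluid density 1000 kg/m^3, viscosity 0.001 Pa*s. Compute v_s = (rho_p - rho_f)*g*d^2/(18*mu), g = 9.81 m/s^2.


Density difference: rho_p - rho_f = 1063 - 1000 = 63 kg/m^3
d^2 = (1.08e-04)^2 = 1.1664e-08 m^2
Numerator = (rho_p - rho_f) * g * d^2 = 63 * 9.81 * 1.1664e-08 = 7.2087019e-06
Denominator = 18 * mu = 18 * 0.001 = 0.018
v_s = 7.2087019e-06 / 0.018 = 4.00483e-04 m/s
Check: Re = rho_f * v_s * d / mu = 1000 * 4.00483e-04 * 1.08e-04 / 0.001 = 0.0433 < 1, so Stokes' law applies.

4.00483e-04 m/s


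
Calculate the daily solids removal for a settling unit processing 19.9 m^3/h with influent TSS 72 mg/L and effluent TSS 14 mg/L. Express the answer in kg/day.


Concentration drop: TSS_in - TSS_out = 72 - 14 = 58 mg/L
Hourly solids removed = Q * dTSS = 19.9 m^3/h * 58 mg/L = 1154.2 g/h  (m^3/h * mg/L = g/h)
Daily solids removed = 1154.2 * 24 = 27700.8 g/day
Convert g to kg: 27700.8 / 1000 = 27.7008 kg/day

27.7008 kg/day


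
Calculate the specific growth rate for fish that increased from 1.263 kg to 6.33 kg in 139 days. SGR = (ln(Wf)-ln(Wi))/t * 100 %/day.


ln(W_f) = ln(6.33) = 1.8453002
ln(W_i) = ln(1.263) = 0.23348984
ln(W_f) - ln(W_i) = 1.8453002 - 0.23348984 = 1.6118104
SGR = 1.6118104 / 139 * 100 = 1.15958 %/day

1.15958 %/day


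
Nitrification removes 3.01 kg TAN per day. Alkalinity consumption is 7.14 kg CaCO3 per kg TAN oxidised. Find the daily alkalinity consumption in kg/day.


Alkalinity factor: 7.14 kg CaCO3 consumed per kg TAN nitrified
alk = 3.01 kg TAN * 7.14 = 21.4914 kg CaCO3/day

21.4914 kg CaCO3/day


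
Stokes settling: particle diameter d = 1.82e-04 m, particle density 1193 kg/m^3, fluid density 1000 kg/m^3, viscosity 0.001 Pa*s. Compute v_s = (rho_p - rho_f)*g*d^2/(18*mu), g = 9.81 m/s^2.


Density difference: rho_p - rho_f = 1193 - 1000 = 193 kg/m^3
d^2 = (1.82e-04)^2 = 3.3124e-08 m^2
Numerator = (rho_p - rho_f) * g * d^2 = 193 * 9.81 * 3.3124e-08 = 6.2714663e-05
Denominator = 18 * mu = 18 * 0.001 = 0.018
v_s = 6.2714663e-05 / 0.018 = 0.00348415 m/s
Check: Re = rho_f * v_s * d / mu = 1000 * 0.00348415 * 1.82e-04 / 0.001 = 0.634 < 1, so Stokes' law applies.

0.00348415 m/s


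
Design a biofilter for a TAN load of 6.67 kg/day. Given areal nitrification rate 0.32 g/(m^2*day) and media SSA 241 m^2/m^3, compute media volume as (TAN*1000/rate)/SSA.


A = 6.67*1000 / 0.32 = 20843.75 m^2
V = 20843.75 / 241 = 86.4886

86.4886 m^3


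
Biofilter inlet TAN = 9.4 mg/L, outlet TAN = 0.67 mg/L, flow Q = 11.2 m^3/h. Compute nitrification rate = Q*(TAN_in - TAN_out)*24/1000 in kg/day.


Concentration drop: TAN_in - TAN_out = 9.4 - 0.67 = 8.73 mg/L
Hourly TAN removed = Q * dTAN = 11.2 m^3/h * 8.73 mg/L = 97.776 g/h  (m^3/h * mg/L = g/h)
Daily TAN removed = 97.776 * 24 = 2346.624 g/day
Convert to kg/day: 2346.624 / 1000 = 2.346624 kg/day

2.346624 kg/day


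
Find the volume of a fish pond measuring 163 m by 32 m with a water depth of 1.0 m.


Base area = L * W = 163 * 32 = 5216 m^2
Volume = area * depth = 5216 * 1.0 = 5216 m^3

5216 m^3


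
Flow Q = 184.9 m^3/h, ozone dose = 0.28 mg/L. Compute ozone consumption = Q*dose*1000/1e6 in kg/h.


O3 demand (mg/h) = Q * dose * 1000 = 184.9 * 0.28 * 1000 = 51772 mg/h
Convert mg to kg: 51772 / 1e6 = 0.051772 kg/h

0.051772 kg/h


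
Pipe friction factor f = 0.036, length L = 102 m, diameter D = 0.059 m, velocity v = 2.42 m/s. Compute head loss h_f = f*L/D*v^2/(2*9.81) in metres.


v^2 = 2.42^2 = 5.8564 m^2/s^2
L/D = 102/0.059 = 1728.8136
h_f = f*(L/D)*v^2/(2g) = 0.036 * 1728.8136 * 5.8564 / 19.62 = 18.5773 m

18.5773 m


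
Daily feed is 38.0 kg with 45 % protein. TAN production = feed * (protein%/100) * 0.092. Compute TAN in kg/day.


Protein in feed = 38.0 * 45/100 = 17.1 kg/day
TAN = protein * 0.092 = 17.1 * 0.092 = 1.5732 kg/day

1.5732 kg/day


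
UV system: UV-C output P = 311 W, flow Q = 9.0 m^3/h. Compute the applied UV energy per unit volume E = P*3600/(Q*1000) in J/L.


Energy delivered per hour = 311 W * 3600 s = 1119600 J/h
Volume treated per hour = 9.0 m^3/h * 1000 = 9000 L/h
dose = 1119600 / 9000 = 124.4 J/L

124.4 J/L


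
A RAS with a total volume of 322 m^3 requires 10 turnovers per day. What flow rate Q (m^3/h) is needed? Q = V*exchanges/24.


Daily recirculation volume = 322 m^3 * 10 = 3220 m^3/day
Flow rate Q = daily volume / 24 h = 3220 / 24 = 134.167 m^3/h

134.167 m^3/h


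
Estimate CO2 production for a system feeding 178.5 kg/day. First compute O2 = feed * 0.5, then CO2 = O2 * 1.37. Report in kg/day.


O2 = 178.5 * 0.5 = 89.25
CO2 = 89.25 * 1.37 = 122.2725

122.2725 kg/day


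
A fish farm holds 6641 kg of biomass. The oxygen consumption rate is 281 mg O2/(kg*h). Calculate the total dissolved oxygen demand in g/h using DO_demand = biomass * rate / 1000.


Total O2 consumption (mg/h) = 6641 kg * 281 mg/(kg*h) = 1866121 mg/h
Convert to g/h: 1866121 / 1000 = 1866.121 g/h

1866.121 g/h


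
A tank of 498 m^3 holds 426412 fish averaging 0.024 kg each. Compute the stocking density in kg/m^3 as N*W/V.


Total biomass = 426412 fish * 0.024 kg = 10233.888 kg
Density = total biomass / volume = 10233.888 / 498 = 20.55 kg/m^3

20.55 kg/m^3


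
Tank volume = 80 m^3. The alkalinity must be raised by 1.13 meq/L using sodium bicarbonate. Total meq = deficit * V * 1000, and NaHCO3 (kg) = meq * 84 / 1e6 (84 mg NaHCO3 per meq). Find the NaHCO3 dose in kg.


Tank volume in L = 80 m^3 * 1000 = 80000 L
Total meq required = 1.13 meq/L * 80000 L = 90400 meq
NaHCO3 mass = 90400 meq * 84 mg/meq / 1e6 = 7.5936 kg

7.5936 kg


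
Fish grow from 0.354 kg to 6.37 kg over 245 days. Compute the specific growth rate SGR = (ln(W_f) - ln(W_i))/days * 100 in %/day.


ln(W_f) = ln(6.37) = 1.8515995
ln(W_i) = ln(0.354) = -1.0384584
ln(W_f) - ln(W_i) = 1.8515995 - -1.0384584 = 2.8900579
SGR = 2.8900579 / 245 * 100 = 1.17962 %/day

1.17962 %/day


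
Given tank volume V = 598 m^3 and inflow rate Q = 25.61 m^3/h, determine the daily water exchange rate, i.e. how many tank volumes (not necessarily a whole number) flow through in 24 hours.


Daily flow volume = 25.61 m^3/h * 24 h = 614.64 m^3/day
Exchanges = daily flow / tank volume = 614.64 / 598 = 1.02783 exchanges/day

1.02783 exchanges/day


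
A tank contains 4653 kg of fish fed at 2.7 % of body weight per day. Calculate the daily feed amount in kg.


Feeding rate fraction = 2.7% / 100 = 0.027
Daily feed = 4653 kg * 0.027 = 125.631 kg/day

125.631 kg/day


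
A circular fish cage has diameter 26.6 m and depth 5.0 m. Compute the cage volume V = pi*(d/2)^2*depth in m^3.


r = d/2 = 26.6/2 = 13.3 m
Base area = pi*r^2 = pi*13.3^2 = 555.71632 m^2
Volume = 555.71632 * 5.0 = 2778.58 m^3

2778.58 m^3


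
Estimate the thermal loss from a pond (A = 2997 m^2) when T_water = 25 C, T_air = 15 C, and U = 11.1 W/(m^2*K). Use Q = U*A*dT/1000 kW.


Temperature difference dT = 25 - 15 = 10 K
Heat loss (W) = U * A * dT = 11.1 * 2997 * 10 = 332667 W
Convert to kW: 332667 / 1000 = 332.667 kW

332.667 kW


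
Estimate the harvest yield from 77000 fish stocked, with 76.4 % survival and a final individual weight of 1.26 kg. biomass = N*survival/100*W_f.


Survivors = 77000 * 76.4/100 = 58828 fish
Harvest biomass = survivors * W_f = 58828 * 1.26 = 74123.28 kg

74123.28 kg


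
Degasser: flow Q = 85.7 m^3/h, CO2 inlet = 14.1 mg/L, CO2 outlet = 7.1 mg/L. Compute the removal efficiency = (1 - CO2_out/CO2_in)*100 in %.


CO2_out / CO2_in = 7.1 / 14.1 = 0.5035461
Fraction remaining = 0.5035461
efficiency = (1 - 0.5035461) * 100 = 49.6454 %

49.6454 %


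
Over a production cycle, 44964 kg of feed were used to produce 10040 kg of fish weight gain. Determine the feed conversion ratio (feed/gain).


FCR = feed consumed / weight gained
FCR = 44964 kg / 10040 kg = 4.47849

4.47849


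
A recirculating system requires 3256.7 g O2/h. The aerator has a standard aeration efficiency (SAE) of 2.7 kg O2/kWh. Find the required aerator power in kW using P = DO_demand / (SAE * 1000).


SAE in g O2/kWh = 2.7 * 1000 = 2700 g/kWh
P = DO_demand / SAE_g = 3256.7 / 2700 = 1.20619 kW

1.20619 kW


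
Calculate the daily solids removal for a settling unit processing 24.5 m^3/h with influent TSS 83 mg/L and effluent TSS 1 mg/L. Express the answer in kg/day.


Concentration drop: TSS_in - TSS_out = 83 - 1 = 82 mg/L
Hourly solids removed = Q * dTSS = 24.5 m^3/h * 82 mg/L = 2009 g/h  (m^3/h * mg/L = g/h)
Daily solids removed = 2009 * 24 = 48216 g/day
Convert g to kg: 48216 / 1000 = 48.216 kg/day

48.216 kg/day


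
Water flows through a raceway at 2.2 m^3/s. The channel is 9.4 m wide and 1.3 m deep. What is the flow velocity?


Cross-sectional area = W * d = 9.4 * 1.3 = 12.22 m^2
Velocity = Q / A = 2.2 / 12.22 = 0.180033 m/s

0.180033 m/s


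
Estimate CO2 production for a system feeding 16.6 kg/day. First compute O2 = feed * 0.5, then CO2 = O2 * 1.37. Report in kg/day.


O2 = 16.6 * 0.5 = 8.3
CO2 = 8.3 * 1.37 = 11.371

11.371 kg/day


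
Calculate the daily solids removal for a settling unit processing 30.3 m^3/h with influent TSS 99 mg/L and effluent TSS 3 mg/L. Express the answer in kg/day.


Concentration drop: TSS_in - TSS_out = 99 - 3 = 96 mg/L
Hourly solids removed = Q * dTSS = 30.3 m^3/h * 96 mg/L = 2908.8 g/h  (m^3/h * mg/L = g/h)
Daily solids removed = 2908.8 * 24 = 69811.2 g/day
Convert g to kg: 69811.2 / 1000 = 69.8112 kg/day

69.8112 kg/day


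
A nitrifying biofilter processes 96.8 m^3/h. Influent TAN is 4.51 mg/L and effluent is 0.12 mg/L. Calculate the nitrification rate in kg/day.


Concentration drop: TAN_in - TAN_out = 4.51 - 0.12 = 4.39 mg/L
Hourly TAN removed = Q * dTAN = 96.8 m^3/h * 4.39 mg/L = 424.952 g/h  (m^3/h * mg/L = g/h)
Daily TAN removed = 424.952 * 24 = 10198.848 g/day
Convert to kg/day: 10198.848 / 1000 = 10.198848 kg/day

10.198848 kg/day


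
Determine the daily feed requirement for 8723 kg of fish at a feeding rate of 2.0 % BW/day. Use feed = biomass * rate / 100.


Feeding rate fraction = 2.0% / 100 = 0.02
Daily feed = 8723 kg * 0.02 = 174.46 kg/day

174.46 kg/day


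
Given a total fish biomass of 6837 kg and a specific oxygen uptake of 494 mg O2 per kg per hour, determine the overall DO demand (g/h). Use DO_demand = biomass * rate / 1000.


Total O2 consumption (mg/h) = 6837 kg * 494 mg/(kg*h) = 3377478 mg/h
Convert to g/h: 3377478 / 1000 = 3377.478 g/h

3377.478 g/h


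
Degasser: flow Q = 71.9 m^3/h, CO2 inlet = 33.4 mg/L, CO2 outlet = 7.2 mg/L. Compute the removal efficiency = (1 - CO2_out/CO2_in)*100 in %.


CO2_out / CO2_in = 7.2 / 33.4 = 0.21556886
Fraction remaining = 0.21556886
efficiency = (1 - 0.21556886) * 100 = 78.4431 %

78.4431 %
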